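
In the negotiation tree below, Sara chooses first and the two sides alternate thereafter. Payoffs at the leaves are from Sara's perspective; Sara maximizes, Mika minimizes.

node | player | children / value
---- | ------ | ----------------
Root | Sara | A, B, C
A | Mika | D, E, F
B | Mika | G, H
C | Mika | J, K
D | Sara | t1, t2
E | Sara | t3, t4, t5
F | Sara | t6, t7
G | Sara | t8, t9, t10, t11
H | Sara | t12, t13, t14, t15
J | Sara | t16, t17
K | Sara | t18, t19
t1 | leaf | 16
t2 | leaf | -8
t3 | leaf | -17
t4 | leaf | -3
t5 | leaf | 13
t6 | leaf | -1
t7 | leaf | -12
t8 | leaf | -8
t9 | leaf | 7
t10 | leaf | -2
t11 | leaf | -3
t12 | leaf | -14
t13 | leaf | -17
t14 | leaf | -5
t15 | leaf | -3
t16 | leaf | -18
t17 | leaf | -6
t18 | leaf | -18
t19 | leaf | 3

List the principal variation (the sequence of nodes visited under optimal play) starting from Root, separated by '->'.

D (Sara): max(16, -8) = 16
E (Sara): max(-17, -3, 13) = 13
F (Sara): max(-1, -12) = -1
A (Mika): min(16, 13, -1) = -1
G (Sara): max(-8, 7, -2, -3) = 7
H (Sara): max(-14, -17, -5, -3) = -3
B (Mika): min(7, -3) = -3
J (Sara): max(-18, -6) = -6
K (Sara): max(-18, 3) = 3
C (Mika): min(-6, 3) = -6
Root (Sara): max(-1, -3, -6) = -1
At Root, Sara picks A (highest: -1).
At A, Mika picks F (lowest: -1).
At F, Sara picks t6 (highest: -1).
Terminal value -1.

Root -> A -> F -> t6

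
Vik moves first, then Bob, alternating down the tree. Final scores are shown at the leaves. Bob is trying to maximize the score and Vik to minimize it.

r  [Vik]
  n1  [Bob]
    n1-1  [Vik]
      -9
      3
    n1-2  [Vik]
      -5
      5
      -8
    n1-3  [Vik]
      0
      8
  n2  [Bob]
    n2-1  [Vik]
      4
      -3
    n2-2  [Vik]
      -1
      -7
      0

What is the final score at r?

n1-1 (Vik): min(-9, 3) = -9
n1-2 (Vik): min(-5, 5, -8) = -8
n1-3 (Vik): min(0, 8) = 0
n1 (Bob): max(-9, -8, 0) = 0
n2-1 (Vik): min(4, -3) = -3
n2-2 (Vik): min(-1, -7, 0) = -7
n2 (Bob): max(-3, -7) = -3
r (Vik): min(0, -3) = -3

-3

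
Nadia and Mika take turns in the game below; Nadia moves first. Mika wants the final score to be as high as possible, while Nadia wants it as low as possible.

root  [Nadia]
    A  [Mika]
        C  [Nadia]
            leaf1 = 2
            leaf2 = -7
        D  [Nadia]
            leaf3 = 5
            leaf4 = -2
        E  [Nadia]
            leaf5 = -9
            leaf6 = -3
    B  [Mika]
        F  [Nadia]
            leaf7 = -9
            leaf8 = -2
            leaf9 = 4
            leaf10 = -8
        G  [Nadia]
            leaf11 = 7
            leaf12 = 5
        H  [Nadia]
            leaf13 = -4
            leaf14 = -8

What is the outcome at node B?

F (Nadia): min(-9, -2, 4, -8) = -9
G (Nadia): min(7, 5) = 5
H (Nadia): min(-4, -8) = -8
B (Mika): max(-9, 5, -8) = 5

5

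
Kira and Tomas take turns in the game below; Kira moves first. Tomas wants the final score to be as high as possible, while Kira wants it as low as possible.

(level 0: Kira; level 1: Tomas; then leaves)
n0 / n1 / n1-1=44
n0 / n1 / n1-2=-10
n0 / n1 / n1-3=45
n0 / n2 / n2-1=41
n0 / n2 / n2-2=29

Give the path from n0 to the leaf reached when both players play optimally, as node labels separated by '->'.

n1 (Tomas): max(44, -10, 45) = 45
n2 (Tomas): max(41, 29) = 41
n0 (Kira): min(45, 41) = 41
At n0, Kira picks n2 (lowest: 41).
At n2, Tomas picks n2-1 (highest: 41).
Terminal value 41.

n0 -> n2 -> n2-1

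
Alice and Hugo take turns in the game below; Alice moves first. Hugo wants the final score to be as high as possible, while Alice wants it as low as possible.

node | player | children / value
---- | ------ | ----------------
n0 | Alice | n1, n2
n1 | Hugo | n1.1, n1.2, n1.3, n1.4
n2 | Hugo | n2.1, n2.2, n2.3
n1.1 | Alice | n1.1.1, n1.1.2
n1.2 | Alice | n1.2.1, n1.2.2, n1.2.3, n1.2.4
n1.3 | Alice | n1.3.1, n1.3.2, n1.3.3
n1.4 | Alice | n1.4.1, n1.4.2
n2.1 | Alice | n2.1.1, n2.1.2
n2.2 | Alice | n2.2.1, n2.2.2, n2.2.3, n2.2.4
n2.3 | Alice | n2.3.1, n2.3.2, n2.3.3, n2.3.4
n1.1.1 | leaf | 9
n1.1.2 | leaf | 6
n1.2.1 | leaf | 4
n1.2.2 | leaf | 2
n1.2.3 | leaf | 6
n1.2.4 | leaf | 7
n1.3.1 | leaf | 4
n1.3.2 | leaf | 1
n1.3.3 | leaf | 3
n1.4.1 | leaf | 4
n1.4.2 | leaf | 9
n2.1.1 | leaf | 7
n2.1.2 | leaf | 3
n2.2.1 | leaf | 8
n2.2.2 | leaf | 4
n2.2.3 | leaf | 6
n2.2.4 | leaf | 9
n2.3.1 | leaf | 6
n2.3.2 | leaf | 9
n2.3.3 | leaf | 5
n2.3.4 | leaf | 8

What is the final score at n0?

n1.1 (Alice): min(9, 6) = 6
n1.2 (Alice): min(4, 2, 6, 7) = 2
n1.3 (Alice): min(4, 1, 3) = 1
n1.4 (Alice): min(4, 9) = 4
n1 (Hugo): max(6, 2, 1, 4) = 6
n2.1 (Alice): min(7, 3) = 3
n2.2 (Alice): min(8, 4, 6, 9) = 4
n2.3 (Alice): min(6, 9, 5, 8) = 5
n2 (Hugo): max(3, 4, 5) = 5
n0 (Alice): min(6, 5) = 5

5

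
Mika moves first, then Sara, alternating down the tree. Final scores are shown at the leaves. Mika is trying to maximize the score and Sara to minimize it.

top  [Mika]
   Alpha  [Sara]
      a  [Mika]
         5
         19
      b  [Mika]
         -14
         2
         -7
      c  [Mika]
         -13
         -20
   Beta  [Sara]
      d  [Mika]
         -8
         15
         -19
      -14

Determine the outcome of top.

-13

a (Mika): max(5, 19) = 19
b (Mika): max(-14, 2, -7) = 2
c (Mika): max(-13, -20) = -13
Alpha (Sara): min(19, 2, -13) = -13
d (Mika): max(-8, 15, -19) = 15
Beta (Sara): min(15, -14) = -14
top (Mika): max(-13, -14) = -13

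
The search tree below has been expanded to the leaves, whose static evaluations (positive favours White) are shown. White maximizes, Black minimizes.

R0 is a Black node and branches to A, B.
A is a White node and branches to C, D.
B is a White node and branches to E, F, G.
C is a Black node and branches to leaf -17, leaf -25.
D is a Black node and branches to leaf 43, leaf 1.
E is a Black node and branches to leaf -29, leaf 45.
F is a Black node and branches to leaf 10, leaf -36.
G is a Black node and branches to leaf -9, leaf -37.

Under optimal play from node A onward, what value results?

C (Black): min(-17, -25) = -25
D (Black): min(43, 1) = 1
A (White): max(-25, 1) = 1

1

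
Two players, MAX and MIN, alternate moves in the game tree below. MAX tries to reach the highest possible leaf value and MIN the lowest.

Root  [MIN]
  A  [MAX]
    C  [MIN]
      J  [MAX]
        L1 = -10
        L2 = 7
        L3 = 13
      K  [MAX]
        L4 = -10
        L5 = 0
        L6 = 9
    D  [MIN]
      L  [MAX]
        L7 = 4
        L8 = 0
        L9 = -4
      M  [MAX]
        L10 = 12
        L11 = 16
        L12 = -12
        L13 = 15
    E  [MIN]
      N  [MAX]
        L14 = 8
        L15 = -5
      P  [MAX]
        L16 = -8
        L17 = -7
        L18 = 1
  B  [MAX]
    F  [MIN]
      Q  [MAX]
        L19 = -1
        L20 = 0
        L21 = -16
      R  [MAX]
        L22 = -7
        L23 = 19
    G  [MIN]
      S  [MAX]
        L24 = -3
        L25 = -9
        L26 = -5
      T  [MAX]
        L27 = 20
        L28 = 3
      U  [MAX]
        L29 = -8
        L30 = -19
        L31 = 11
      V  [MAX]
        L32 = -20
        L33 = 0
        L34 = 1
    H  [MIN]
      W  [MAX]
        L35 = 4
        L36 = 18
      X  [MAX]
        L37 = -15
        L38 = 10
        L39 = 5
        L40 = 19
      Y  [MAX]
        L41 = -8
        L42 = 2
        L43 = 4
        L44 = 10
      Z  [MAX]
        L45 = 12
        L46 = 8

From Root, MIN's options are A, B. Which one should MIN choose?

J (MAX): max(-10, 7, 13) = 13
K (MAX): max(-10, 0, 9) = 9
C (MIN): min(13, 9) = 9
L (MAX): max(4, 0, -4) = 4
M (MAX): max(12, 16, -12, 15) = 16
D (MIN): min(4, 16) = 4
N (MAX): max(8, -5) = 8
P (MAX): max(-8, -7, 1) = 1
E (MIN): min(8, 1) = 1
A (MAX): max(9, 4, 1) = 9
Q (MAX): max(-1, 0, -16) = 0
R (MAX): max(-7, 19) = 19
F (MIN): min(0, 19) = 0
S (MAX): max(-3, -9, -5) = -3
T (MAX): max(20, 3) = 20
U (MAX): max(-8, -19, 11) = 11
V (MAX): max(-20, 0, 1) = 1
G (MIN): min(-3, 20, 11, 1) = -3
W (MAX): max(4, 18) = 18
X (MAX): max(-15, 10, 5, 19) = 19
Y (MAX): max(-8, 2, 4, 10) = 10
Z (MAX): max(12, 8) = 12
H (MIN): min(18, 19, 10, 12) = 10
B (MAX): max(0, -3, 10) = 10
Root (MIN): min(9, 10) = 9
MIN at Root wants the lowest of {A=9, B=10}, so chooses A.

A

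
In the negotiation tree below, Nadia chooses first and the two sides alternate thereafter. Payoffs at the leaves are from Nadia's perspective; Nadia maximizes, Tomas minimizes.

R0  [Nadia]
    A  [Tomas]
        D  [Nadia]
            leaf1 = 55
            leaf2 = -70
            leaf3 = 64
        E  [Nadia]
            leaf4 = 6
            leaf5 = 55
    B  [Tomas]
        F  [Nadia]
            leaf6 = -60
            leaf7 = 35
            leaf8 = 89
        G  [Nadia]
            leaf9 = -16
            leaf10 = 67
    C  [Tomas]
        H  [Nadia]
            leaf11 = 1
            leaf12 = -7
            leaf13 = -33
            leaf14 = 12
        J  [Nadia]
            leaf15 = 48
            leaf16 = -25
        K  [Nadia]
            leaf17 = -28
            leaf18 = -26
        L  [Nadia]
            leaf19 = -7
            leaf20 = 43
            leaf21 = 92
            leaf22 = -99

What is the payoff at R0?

67

D (Nadia): max(55, -70, 64) = 64
E (Nadia): max(6, 55) = 55
A (Tomas): min(64, 55) = 55
F (Nadia): max(-60, 35, 89) = 89
G (Nadia): max(-16, 67) = 67
B (Tomas): min(89, 67) = 67
H (Nadia): max(1, -7, -33, 12) = 12
J (Nadia): max(48, -25) = 48
K (Nadia): max(-28, -26) = -26
L (Nadia): max(-7, 43, 92, -99) = 92
C (Tomas): min(12, 48, -26, 92) = -26
R0 (Nadia): max(55, 67, -26) = 67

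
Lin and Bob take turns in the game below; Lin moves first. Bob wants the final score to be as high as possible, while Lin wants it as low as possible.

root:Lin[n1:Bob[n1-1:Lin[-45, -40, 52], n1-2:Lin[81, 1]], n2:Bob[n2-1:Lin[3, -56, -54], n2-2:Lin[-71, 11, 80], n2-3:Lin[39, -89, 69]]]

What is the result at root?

n1-1 (Lin): min(-45, -40, 52) = -45
n1-2 (Lin): min(81, 1) = 1
n1 (Bob): max(-45, 1) = 1
n2-1 (Lin): min(3, -56, -54) = -56
n2-2 (Lin): min(-71, 11, 80) = -71
n2-3 (Lin): min(39, -89, 69) = -89
n2 (Bob): max(-56, -71, -89) = -56
root (Lin): min(1, -56) = -56

-56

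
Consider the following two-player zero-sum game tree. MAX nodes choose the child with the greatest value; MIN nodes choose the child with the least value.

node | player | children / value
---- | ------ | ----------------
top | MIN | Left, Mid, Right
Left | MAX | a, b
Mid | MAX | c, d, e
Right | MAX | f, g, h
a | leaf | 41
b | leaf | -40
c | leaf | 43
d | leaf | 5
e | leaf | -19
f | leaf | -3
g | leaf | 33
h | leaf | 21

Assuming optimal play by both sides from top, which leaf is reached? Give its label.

g

Left (MAX): max(41, -40) = 41
Mid (MAX): max(43, 5, -19) = 43
Right (MAX): max(-3, 33, 21) = 33
top (MIN): min(41, 43, 33) = 33
At top, MIN picks Right (lowest: 33).
At Right, MAX picks g (highest: 33).
Terminal value 33.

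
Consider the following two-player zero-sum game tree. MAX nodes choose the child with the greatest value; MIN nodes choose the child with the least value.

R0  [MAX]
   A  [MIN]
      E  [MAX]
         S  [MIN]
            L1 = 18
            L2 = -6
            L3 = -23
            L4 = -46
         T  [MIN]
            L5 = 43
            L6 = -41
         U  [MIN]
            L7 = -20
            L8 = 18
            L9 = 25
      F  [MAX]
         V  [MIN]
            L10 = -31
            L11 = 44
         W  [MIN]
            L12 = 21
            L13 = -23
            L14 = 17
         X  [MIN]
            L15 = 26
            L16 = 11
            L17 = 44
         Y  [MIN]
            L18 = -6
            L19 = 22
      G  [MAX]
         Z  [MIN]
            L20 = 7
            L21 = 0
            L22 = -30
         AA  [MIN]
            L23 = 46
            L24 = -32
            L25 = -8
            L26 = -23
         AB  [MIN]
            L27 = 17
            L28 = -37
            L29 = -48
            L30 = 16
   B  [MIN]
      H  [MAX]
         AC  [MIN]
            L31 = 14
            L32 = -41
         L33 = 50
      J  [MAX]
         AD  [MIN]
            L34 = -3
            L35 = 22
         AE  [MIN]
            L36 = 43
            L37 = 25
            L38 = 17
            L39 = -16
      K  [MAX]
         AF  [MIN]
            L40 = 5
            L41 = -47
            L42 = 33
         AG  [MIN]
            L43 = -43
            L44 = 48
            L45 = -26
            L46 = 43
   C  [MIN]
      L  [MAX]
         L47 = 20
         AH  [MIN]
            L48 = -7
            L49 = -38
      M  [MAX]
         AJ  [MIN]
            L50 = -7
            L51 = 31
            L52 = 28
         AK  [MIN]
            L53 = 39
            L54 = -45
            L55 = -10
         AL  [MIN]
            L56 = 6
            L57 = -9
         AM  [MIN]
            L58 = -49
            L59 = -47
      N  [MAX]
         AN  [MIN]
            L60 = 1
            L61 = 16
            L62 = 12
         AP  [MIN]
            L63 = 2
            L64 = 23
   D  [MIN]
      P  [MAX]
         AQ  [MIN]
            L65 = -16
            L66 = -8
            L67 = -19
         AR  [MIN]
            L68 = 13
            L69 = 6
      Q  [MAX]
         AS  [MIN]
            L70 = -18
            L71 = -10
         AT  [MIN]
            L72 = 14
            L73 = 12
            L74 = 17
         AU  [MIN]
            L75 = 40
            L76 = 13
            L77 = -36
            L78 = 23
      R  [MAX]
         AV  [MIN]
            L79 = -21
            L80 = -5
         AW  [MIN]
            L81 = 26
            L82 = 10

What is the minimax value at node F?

11

V (MIN): min(-31, 44) = -31
W (MIN): min(21, -23, 17) = -23
X (MIN): min(26, 11, 44) = 11
Y (MIN): min(-6, 22) = -6
F (MAX): max(-31, -23, 11, -6) = 11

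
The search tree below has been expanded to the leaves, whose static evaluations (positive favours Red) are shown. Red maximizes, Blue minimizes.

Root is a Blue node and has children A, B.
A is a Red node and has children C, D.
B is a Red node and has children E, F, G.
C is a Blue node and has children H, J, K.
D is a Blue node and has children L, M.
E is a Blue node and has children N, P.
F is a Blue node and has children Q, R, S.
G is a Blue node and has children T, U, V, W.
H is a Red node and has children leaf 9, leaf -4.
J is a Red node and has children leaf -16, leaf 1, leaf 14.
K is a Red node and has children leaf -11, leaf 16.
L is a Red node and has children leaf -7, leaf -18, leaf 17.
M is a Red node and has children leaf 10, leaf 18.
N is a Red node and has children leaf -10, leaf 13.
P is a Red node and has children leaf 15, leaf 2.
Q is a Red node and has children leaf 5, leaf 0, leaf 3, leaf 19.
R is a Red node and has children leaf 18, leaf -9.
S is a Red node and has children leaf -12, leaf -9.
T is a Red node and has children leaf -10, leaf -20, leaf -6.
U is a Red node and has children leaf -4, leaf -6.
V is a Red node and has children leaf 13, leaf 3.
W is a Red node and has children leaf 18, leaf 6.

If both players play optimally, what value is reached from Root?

13

H (Red): max(9, -4) = 9
J (Red): max(-16, 1, 14) = 14
K (Red): max(-11, 16) = 16
C (Blue): min(9, 14, 16) = 9
L (Red): max(-7, -18, 17) = 17
M (Red): max(10, 18) = 18
D (Blue): min(17, 18) = 17
A (Red): max(9, 17) = 17
N (Red): max(-10, 13) = 13
P (Red): max(15, 2) = 15
E (Blue): min(13, 15) = 13
Q (Red): max(5, 0, 3, 19) = 19
R (Red): max(18, -9) = 18
S (Red): max(-12, -9) = -9
F (Blue): min(19, 18, -9) = -9
T (Red): max(-10, -20, -6) = -6
U (Red): max(-4, -6) = -4
V (Red): max(13, 3) = 13
W (Red): max(18, 6) = 18
G (Blue): min(-6, -4, 13, 18) = -6
B (Red): max(13, -9, -6) = 13
Root (Blue): min(17, 13) = 13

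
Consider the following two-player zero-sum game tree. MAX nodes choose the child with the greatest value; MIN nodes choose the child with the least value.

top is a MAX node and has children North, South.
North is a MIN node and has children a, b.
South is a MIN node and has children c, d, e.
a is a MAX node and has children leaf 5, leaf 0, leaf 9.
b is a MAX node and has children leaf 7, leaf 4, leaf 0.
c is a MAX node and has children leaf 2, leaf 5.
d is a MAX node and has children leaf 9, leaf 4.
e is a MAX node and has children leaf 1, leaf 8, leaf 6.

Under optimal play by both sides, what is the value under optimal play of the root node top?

a (MAX): max(5, 0, 9) = 9
b (MAX): max(7, 4, 0) = 7
North (MIN): min(9, 7) = 7
c (MAX): max(2, 5) = 5
d (MAX): max(9, 4) = 9
e (MAX): max(1, 8, 6) = 8
South (MIN): min(5, 9, 8) = 5
top (MAX): max(7, 5) = 7

7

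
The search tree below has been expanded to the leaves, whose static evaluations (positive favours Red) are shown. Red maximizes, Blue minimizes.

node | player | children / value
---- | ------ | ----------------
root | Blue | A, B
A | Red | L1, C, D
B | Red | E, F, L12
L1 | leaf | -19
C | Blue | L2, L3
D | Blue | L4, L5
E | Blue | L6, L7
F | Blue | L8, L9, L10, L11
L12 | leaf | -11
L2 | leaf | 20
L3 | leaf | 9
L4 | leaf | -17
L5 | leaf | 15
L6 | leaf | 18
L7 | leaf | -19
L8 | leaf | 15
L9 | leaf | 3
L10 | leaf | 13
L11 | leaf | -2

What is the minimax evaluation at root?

-2

C (Blue): min(20, 9) = 9
D (Blue): min(-17, 15) = -17
A (Red): max(-19, 9, -17) = 9
E (Blue): min(18, -19) = -19
F (Blue): min(15, 3, 13, -2) = -2
B (Red): max(-19, -2, -11) = -2
root (Blue): min(9, -2) = -2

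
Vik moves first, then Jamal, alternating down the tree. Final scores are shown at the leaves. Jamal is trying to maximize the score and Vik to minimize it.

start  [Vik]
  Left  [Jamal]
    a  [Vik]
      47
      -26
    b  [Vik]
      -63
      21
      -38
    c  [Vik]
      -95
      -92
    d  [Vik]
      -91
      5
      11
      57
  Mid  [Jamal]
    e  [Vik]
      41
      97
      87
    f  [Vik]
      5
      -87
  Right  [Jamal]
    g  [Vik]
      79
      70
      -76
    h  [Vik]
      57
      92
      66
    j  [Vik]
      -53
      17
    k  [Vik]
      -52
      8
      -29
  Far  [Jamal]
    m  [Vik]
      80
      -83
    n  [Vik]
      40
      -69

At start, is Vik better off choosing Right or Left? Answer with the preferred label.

g (Vik): min(79, 70, -76) = -76
h (Vik): min(57, 92, 66) = 57
j (Vik): min(-53, 17) = -53
k (Vik): min(-52, 8, -29) = -52
Right (Jamal): max(-76, 57, -53, -52) = 57
a (Vik): min(47, -26) = -26
b (Vik): min(-63, 21, -38) = -63
c (Vik): min(-95, -92) = -95
d (Vik): min(-91, 5, 11, 57) = -91
Left (Jamal): max(-26, -63, -95, -91) = -26
Vik prefers the lower value; Right=57, Left=-26. Left is better since -26 < 57.

Left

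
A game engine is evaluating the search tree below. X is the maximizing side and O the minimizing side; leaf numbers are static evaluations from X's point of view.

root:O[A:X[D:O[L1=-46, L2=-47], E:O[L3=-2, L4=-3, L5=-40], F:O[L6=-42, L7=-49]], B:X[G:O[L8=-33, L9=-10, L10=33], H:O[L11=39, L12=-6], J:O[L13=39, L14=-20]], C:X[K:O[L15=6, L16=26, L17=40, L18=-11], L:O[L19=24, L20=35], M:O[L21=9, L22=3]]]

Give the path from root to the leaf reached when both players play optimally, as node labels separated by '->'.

D (O): min(-46, -47) = -47
E (O): min(-2, -3, -40) = -40
F (O): min(-42, -49) = -49
A (X): max(-47, -40, -49) = -40
G (O): min(-33, -10, 33) = -33
H (O): min(39, -6) = -6
J (O): min(39, -20) = -20
B (X): max(-33, -6, -20) = -6
K (O): min(6, 26, 40, -11) = -11
L (O): min(24, 35) = 24
M (O): min(9, 3) = 3
C (X): max(-11, 24, 3) = 24
root (O): min(-40, -6, 24) = -40
At root, O picks A (lowest: -40).
At A, X picks E (highest: -40).
At E, O picks L5 (lowest: -40).
Terminal value -40.

root -> A -> E -> L5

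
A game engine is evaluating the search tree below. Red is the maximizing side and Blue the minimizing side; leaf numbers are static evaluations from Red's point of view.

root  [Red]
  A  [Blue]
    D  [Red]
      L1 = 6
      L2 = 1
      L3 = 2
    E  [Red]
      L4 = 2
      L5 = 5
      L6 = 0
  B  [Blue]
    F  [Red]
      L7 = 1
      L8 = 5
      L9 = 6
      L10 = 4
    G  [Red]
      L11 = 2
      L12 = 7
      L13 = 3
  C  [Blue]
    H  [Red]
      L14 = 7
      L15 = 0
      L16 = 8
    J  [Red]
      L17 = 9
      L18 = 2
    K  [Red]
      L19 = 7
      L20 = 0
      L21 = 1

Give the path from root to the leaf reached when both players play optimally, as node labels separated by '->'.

root -> C -> K -> L19

D (Red): max(6, 1, 2) = 6
E (Red): max(2, 5, 0) = 5
A (Blue): min(6, 5) = 5
F (Red): max(1, 5, 6, 4) = 6
G (Red): max(2, 7, 3) = 7
B (Blue): min(6, 7) = 6
H (Red): max(7, 0, 8) = 8
J (Red): max(9, 2) = 9
K (Red): max(7, 0, 1) = 7
C (Blue): min(8, 9, 7) = 7
root (Red): max(5, 6, 7) = 7
At root, Red picks C (highest: 7).
At C, Blue picks K (lowest: 7).
At K, Red picks L19 (highest: 7).
Terminal value 7.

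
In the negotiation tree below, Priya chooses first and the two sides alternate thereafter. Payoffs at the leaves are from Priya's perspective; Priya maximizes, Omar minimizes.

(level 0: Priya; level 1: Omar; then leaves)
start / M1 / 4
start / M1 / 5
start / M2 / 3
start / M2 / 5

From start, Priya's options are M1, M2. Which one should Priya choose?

M1

M1 (Omar): min(4, 5) = 4
M2 (Omar): min(3, 5) = 3
start (Priya): max(4, 3) = 4
Priya at start wants the highest of {M1=4, M2=3}, so chooses M1.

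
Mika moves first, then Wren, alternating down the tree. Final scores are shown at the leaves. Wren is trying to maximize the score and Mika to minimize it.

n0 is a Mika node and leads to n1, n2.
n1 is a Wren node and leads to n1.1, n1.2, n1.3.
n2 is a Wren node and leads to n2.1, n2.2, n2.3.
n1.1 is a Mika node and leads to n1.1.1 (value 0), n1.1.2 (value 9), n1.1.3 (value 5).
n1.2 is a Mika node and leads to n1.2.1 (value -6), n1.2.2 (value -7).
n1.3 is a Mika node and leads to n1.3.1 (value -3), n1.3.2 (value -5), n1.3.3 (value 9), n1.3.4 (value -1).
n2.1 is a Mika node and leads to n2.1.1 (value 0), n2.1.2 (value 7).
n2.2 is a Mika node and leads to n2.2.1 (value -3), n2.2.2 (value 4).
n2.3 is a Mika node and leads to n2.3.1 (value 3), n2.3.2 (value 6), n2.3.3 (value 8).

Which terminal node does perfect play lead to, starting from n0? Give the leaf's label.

n1.1 (Mika): min(0, 9, 5) = 0
n1.2 (Mika): min(-6, -7) = -7
n1.3 (Mika): min(-3, -5, 9, -1) = -5
n1 (Wren): max(0, -7, -5) = 0
n2.1 (Mika): min(0, 7) = 0
n2.2 (Mika): min(-3, 4) = -3
n2.3 (Mika): min(3, 6, 8) = 3
n2 (Wren): max(0, -3, 3) = 3
n0 (Mika): min(0, 3) = 0
At n0, Mika picks n1 (lowest: 0).
At n1, Wren picks n1.1 (highest: 0).
At n1.1, Mika picks n1.1.1 (lowest: 0).
Terminal value 0.

n1.1.1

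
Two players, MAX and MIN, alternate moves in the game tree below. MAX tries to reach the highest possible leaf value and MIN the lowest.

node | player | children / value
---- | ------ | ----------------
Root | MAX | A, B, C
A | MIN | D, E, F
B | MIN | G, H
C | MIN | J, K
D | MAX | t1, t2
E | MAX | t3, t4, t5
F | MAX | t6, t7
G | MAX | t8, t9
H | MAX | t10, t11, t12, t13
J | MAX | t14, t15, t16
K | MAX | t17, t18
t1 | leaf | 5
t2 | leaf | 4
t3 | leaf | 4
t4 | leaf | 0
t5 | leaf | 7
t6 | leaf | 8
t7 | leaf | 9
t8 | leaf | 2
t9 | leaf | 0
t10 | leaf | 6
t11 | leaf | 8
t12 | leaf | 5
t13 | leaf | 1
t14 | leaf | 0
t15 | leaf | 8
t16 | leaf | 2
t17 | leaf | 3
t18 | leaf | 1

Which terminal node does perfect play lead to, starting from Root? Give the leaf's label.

D (MAX): max(5, 4) = 5
E (MAX): max(4, 0, 7) = 7
F (MAX): max(8, 9) = 9
A (MIN): min(5, 7, 9) = 5
G (MAX): max(2, 0) = 2
H (MAX): max(6, 8, 5, 1) = 8
B (MIN): min(2, 8) = 2
J (MAX): max(0, 8, 2) = 8
K (MAX): max(3, 1) = 3
C (MIN): min(8, 3) = 3
Root (MAX): max(5, 2, 3) = 5
At Root, MAX picks A (highest: 5).
At A, MIN picks D (lowest: 5).
At D, MAX picks t1 (highest: 5).
Terminal value 5.

t1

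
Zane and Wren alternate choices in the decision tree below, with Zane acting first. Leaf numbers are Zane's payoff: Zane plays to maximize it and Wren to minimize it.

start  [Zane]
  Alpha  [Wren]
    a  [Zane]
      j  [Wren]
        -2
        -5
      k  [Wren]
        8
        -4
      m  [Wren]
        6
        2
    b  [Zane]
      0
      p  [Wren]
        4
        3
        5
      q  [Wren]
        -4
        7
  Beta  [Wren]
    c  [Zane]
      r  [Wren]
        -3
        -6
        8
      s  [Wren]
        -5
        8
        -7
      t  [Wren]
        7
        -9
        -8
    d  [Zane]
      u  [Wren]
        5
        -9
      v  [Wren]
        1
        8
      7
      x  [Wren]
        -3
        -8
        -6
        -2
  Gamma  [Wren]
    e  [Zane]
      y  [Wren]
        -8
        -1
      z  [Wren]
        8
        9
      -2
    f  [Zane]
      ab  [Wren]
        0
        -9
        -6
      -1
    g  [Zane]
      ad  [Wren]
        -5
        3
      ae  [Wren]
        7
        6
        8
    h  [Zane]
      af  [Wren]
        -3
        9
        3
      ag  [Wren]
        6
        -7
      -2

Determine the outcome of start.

j (Wren): min(-2, -5) = -5
k (Wren): min(8, -4) = -4
m (Wren): min(6, 2) = 2
a (Zane): max(-5, -4, 2) = 2
p (Wren): min(4, 3, 5) = 3
q (Wren): min(-4, 7) = -4
b (Zane): max(0, 3, -4) = 3
Alpha (Wren): min(2, 3) = 2
r (Wren): min(-3, -6, 8) = -6
s (Wren): min(-5, 8, -7) = -7
t (Wren): min(7, -9, -8) = -9
c (Zane): max(-6, -7, -9) = -6
u (Wren): min(5, -9) = -9
v (Wren): min(1, 8) = 1
x (Wren): min(-3, -8, -6, -2) = -8
d (Zane): max(-9, 1, 7, -8) = 7
Beta (Wren): min(-6, 7) = -6
y (Wren): min(-8, -1) = -8
z (Wren): min(8, 9) = 8
e (Zane): max(-8, 8, -2) = 8
ab (Wren): min(0, -9, -6) = -9
f (Zane): max(-9, -1) = -1
ad (Wren): min(-5, 3) = -5
ae (Wren): min(7, 6, 8) = 6
g (Zane): max(-5, 6) = 6
af (Wren): min(-3, 9, 3) = -3
ag (Wren): min(6, -7) = -7
h (Zane): max(-3, -7, -2) = -2
Gamma (Wren): min(8, -1, 6, -2) = -2
start (Zane): max(2, -6, -2) = 2

2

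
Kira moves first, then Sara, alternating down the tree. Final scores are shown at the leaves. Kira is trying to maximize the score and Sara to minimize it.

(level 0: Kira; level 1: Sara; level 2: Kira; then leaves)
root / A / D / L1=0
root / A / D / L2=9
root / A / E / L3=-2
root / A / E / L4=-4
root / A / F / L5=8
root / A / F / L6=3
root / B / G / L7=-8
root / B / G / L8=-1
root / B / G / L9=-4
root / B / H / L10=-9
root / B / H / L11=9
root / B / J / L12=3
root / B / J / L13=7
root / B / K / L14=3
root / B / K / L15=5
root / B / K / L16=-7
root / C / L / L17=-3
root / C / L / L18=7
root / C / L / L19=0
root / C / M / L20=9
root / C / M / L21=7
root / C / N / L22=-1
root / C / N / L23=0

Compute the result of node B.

G (Kira): max(-8, -1, -4) = -1
H (Kira): max(-9, 9) = 9
J (Kira): max(3, 7) = 7
K (Kira): max(3, 5, -7) = 5
B (Sara): min(-1, 9, 7, 5) = -1

-1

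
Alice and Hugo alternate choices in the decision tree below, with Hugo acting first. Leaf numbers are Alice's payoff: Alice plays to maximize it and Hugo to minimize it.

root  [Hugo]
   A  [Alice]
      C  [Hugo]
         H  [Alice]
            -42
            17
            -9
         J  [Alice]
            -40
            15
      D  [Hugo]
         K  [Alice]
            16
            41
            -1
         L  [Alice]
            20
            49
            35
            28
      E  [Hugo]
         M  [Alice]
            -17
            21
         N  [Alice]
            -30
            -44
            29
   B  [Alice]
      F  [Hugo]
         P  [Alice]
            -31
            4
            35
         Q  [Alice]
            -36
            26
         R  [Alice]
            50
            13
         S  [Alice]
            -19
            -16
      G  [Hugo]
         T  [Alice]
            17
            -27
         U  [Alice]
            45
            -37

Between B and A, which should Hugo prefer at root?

P (Alice): max(-31, 4, 35) = 35
Q (Alice): max(-36, 26) = 26
R (Alice): max(50, 13) = 50
S (Alice): max(-19, -16) = -16
F (Hugo): min(35, 26, 50, -16) = -16
T (Alice): max(17, -27) = 17
U (Alice): max(45, -37) = 45
G (Hugo): min(17, 45) = 17
B (Alice): max(-16, 17) = 17
H (Alice): max(-42, 17, -9) = 17
J (Alice): max(-40, 15) = 15
C (Hugo): min(17, 15) = 15
K (Alice): max(16, 41, -1) = 41
L (Alice): max(20, 49, 35, 28) = 49
D (Hugo): min(41, 49) = 41
M (Alice): max(-17, 21) = 21
N (Alice): max(-30, -44, 29) = 29
E (Hugo): min(21, 29) = 21
A (Alice): max(15, 41, 21) = 41
Hugo prefers the lower value; B=17, A=41. B is better since 17 < 41.

B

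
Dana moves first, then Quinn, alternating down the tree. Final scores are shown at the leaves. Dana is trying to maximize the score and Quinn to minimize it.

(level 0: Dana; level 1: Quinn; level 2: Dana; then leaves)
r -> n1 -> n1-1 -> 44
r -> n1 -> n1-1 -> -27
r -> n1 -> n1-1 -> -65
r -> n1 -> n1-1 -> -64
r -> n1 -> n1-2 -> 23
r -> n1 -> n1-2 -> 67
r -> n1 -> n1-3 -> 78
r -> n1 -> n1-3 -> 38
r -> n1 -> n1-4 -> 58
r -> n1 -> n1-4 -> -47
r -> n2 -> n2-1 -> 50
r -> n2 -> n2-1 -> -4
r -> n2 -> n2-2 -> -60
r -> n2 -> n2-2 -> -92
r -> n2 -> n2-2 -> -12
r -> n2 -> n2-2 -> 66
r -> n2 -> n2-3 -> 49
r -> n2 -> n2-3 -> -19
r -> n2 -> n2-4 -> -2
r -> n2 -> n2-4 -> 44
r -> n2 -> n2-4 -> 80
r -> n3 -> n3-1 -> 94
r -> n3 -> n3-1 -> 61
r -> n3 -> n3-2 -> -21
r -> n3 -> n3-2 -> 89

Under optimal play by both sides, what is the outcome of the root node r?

89

n1-1 (Dana): max(44, -27, -65, -64) = 44
n1-2 (Dana): max(23, 67) = 67
n1-3 (Dana): max(78, 38) = 78
n1-4 (Dana): max(58, -47) = 58
n1 (Quinn): min(44, 67, 78, 58) = 44
n2-1 (Dana): max(50, -4) = 50
n2-2 (Dana): max(-60, -92, -12, 66) = 66
n2-3 (Dana): max(49, -19) = 49
n2-4 (Dana): max(-2, 44, 80) = 80
n2 (Quinn): min(50, 66, 49, 80) = 49
n3-1 (Dana): max(94, 61) = 94
n3-2 (Dana): max(-21, 89) = 89
n3 (Quinn): min(94, 89) = 89
r (Dana): max(44, 49, 89) = 89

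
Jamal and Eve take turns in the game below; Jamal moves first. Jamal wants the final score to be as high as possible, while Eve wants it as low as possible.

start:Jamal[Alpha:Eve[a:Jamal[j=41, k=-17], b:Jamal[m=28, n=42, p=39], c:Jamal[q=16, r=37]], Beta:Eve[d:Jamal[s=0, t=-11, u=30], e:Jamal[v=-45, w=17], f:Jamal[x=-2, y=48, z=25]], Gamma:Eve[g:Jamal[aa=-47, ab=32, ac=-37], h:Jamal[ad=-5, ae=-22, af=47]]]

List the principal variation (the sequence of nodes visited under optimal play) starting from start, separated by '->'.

a (Jamal): max(41, -17) = 41
b (Jamal): max(28, 42, 39) = 42
c (Jamal): max(16, 37) = 37
Alpha (Eve): min(41, 42, 37) = 37
d (Jamal): max(0, -11, 30) = 30
e (Jamal): max(-45, 17) = 17
f (Jamal): max(-2, 48, 25) = 48
Beta (Eve): min(30, 17, 48) = 17
g (Jamal): max(-47, 32, -37) = 32
h (Jamal): max(-5, -22, 47) = 47
Gamma (Eve): min(32, 47) = 32
start (Jamal): max(37, 17, 32) = 37
At start, Jamal picks Alpha (highest: 37).
At Alpha, Eve picks c (lowest: 37).
At c, Jamal picks r (highest: 37).
Terminal value 37.

start -> Alpha -> c -> r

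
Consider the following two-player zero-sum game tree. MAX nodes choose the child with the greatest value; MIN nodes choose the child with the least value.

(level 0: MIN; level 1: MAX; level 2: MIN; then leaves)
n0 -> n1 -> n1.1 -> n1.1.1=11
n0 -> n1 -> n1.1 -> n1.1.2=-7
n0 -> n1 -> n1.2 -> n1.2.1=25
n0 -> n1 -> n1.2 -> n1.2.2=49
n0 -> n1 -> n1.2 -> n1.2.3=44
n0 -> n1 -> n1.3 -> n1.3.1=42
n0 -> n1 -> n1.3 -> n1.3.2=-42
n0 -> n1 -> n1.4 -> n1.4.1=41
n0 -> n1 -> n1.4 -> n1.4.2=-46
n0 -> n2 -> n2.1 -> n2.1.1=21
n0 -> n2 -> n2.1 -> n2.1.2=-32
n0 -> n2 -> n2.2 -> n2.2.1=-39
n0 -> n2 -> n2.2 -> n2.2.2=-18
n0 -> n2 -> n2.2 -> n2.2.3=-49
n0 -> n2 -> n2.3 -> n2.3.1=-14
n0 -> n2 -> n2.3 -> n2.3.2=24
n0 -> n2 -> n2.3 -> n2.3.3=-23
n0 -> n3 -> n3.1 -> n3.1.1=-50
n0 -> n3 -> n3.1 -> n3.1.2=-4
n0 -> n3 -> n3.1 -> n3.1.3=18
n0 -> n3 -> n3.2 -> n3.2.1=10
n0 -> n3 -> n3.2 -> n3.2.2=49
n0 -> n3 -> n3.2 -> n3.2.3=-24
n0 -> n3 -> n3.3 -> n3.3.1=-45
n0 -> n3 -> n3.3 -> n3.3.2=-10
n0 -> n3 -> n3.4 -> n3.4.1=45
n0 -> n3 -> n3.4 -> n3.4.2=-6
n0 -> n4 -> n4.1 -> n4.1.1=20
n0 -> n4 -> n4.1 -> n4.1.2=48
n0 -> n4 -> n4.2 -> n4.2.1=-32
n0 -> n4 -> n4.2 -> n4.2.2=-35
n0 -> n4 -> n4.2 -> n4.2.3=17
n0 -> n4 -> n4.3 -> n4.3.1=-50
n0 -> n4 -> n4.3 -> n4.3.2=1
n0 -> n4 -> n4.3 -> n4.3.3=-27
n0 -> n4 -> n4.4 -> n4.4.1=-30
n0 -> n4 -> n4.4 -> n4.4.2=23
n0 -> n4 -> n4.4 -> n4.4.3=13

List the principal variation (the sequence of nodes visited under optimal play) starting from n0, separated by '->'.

n1.1 (MIN): min(11, -7) = -7
n1.2 (MIN): min(25, 49, 44) = 25
n1.3 (MIN): min(42, -42) = -42
n1.4 (MIN): min(41, -46) = -46
n1 (MAX): max(-7, 25, -42, -46) = 25
n2.1 (MIN): min(21, -32) = -32
n2.2 (MIN): min(-39, -18, -49) = -49
n2.3 (MIN): min(-14, 24, -23) = -23
n2 (MAX): max(-32, -49, -23) = -23
n3.1 (MIN): min(-50, -4, 18) = -50
n3.2 (MIN): min(10, 49, -24) = -24
n3.3 (MIN): min(-45, -10) = -45
n3.4 (MIN): min(45, -6) = -6
n3 (MAX): max(-50, -24, -45, -6) = -6
n4.1 (MIN): min(20, 48) = 20
n4.2 (MIN): min(-32, -35, 17) = -35
n4.3 (MIN): min(-50, 1, -27) = -50
n4.4 (MIN): min(-30, 23, 13) = -30
n4 (MAX): max(20, -35, -50, -30) = 20
n0 (MIN): min(25, -23, -6, 20) = -23
At n0, MIN picks n2 (lowest: -23).
At n2, MAX picks n2.3 (highest: -23).
At n2.3, MIN picks n2.3.3 (lowest: -23).
Terminal value -23.

n0 -> n2 -> n2.3 -> n2.3.3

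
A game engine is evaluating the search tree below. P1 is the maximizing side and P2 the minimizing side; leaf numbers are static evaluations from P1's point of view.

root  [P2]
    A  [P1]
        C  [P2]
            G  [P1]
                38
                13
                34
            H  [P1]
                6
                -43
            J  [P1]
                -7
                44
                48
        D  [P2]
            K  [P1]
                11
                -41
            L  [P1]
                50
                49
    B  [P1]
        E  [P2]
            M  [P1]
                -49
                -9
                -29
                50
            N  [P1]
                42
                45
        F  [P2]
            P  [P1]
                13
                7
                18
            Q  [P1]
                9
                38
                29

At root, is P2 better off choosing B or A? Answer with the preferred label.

A

M (P1): max(-49, -9, -29, 50) = 50
N (P1): max(42, 45) = 45
E (P2): min(50, 45) = 45
P (P1): max(13, 7, 18) = 18
Q (P1): max(9, 38, 29) = 38
F (P2): min(18, 38) = 18
B (P1): max(45, 18) = 45
G (P1): max(38, 13, 34) = 38
H (P1): max(6, -43) = 6
J (P1): max(-7, 44, 48) = 48
C (P2): min(38, 6, 48) = 6
K (P1): max(11, -41) = 11
L (P1): max(50, 49) = 50
D (P2): min(11, 50) = 11
A (P1): max(6, 11) = 11
P2 prefers the lower value; B=45, A=11. A is better since 11 < 45.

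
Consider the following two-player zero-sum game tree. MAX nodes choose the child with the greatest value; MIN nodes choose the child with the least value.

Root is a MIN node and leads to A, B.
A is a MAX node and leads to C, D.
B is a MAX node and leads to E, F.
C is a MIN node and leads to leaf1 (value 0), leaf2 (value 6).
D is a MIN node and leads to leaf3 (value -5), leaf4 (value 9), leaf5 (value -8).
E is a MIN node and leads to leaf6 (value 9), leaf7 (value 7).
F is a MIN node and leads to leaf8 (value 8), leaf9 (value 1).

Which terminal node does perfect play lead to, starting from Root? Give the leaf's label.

C (MIN): min(0, 6) = 0
D (MIN): min(-5, 9, -8) = -8
A (MAX): max(0, -8) = 0
E (MIN): min(9, 7) = 7
F (MIN): min(8, 1) = 1
B (MAX): max(7, 1) = 7
Root (MIN): min(0, 7) = 0
At Root, MIN picks A (lowest: 0).
At A, MAX picks C (highest: 0).
At C, MIN picks leaf1 (lowest: 0).
Terminal value 0.

leaf1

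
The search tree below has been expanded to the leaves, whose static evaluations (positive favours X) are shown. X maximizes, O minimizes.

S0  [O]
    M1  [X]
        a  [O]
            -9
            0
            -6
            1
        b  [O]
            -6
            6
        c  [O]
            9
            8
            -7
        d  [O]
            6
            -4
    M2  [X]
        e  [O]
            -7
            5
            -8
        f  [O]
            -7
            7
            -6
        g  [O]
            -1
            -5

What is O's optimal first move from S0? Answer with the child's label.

M2

a (O): min(-9, 0, -6, 1) = -9
b (O): min(-6, 6) = -6
c (O): min(9, 8, -7) = -7
d (O): min(6, -4) = -4
M1 (X): max(-9, -6, -7, -4) = -4
e (O): min(-7, 5, -8) = -8
f (O): min(-7, 7, -6) = -7
g (O): min(-1, -5) = -5
M2 (X): max(-8, -7, -5) = -5
S0 (O): min(-4, -5) = -5
O at S0 wants the lowest of {M1=-4, M2=-5}, so chooses M2.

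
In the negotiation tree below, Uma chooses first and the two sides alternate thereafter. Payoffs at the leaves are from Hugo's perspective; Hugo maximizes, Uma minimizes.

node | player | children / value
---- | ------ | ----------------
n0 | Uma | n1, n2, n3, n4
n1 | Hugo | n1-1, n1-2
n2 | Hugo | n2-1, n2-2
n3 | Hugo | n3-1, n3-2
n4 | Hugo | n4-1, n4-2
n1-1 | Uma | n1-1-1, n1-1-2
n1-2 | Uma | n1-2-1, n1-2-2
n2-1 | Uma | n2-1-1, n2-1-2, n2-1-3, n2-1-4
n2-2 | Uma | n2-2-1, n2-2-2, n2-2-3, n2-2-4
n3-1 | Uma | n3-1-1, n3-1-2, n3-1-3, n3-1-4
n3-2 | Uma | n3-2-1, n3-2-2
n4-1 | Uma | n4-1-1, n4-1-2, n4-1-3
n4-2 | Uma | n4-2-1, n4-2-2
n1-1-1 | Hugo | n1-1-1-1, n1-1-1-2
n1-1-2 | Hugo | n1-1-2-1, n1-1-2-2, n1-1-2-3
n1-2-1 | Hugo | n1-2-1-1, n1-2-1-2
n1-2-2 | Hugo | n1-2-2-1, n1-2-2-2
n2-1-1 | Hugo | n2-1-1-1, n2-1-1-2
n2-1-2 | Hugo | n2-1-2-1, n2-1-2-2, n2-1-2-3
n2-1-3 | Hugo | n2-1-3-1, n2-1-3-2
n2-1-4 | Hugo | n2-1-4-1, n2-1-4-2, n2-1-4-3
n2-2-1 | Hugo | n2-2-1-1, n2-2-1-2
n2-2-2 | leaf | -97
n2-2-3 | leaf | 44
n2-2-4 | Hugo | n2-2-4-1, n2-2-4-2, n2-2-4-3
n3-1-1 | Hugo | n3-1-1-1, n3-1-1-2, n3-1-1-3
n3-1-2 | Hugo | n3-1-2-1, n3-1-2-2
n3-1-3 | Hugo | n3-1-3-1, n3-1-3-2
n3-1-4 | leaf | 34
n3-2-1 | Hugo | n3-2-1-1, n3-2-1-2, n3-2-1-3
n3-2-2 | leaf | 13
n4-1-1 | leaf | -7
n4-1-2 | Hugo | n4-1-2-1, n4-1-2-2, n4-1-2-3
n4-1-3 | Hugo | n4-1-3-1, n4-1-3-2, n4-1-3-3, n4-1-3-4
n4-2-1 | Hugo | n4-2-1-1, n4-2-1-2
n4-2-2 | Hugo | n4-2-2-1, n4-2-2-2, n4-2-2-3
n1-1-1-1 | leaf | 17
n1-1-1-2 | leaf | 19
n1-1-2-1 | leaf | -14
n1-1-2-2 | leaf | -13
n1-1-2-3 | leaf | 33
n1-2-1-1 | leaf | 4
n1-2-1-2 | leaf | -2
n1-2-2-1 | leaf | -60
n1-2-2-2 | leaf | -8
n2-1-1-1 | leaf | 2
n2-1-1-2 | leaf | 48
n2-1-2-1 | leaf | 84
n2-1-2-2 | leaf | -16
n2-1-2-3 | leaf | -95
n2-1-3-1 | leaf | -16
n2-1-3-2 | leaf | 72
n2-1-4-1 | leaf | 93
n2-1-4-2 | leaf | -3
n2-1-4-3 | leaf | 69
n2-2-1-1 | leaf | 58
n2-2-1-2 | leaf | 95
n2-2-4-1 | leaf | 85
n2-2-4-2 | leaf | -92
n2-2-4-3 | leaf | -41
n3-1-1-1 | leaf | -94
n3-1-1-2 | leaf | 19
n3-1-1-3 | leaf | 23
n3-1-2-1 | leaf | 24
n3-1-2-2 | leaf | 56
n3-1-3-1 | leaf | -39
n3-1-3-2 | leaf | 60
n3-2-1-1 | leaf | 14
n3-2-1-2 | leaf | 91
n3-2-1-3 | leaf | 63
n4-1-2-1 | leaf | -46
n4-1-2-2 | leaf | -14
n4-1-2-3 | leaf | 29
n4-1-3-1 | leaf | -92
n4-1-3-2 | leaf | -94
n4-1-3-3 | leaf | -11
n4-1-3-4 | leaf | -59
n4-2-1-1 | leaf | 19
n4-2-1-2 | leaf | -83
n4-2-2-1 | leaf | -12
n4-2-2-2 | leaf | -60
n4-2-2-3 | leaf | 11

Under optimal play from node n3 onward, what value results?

23

n3-1-1 (Hugo): max(-94, 19, 23) = 23
n3-1-2 (Hugo): max(24, 56) = 56
n3-1-3 (Hugo): max(-39, 60) = 60
n3-1 (Uma): min(23, 56, 60, 34) = 23
n3-2-1 (Hugo): max(14, 91, 63) = 91
n3-2 (Uma): min(91, 13) = 13
n3 (Hugo): max(23, 13) = 23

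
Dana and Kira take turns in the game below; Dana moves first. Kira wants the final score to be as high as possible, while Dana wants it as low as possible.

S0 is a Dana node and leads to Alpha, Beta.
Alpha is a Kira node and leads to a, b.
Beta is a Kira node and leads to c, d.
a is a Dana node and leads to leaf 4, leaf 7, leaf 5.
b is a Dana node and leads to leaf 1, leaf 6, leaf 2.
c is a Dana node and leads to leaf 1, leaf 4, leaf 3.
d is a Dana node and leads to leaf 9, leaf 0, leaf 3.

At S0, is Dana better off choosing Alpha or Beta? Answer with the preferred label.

a (Dana): min(4, 7, 5) = 4
b (Dana): min(1, 6, 2) = 1
Alpha (Kira): max(4, 1) = 4
c (Dana): min(1, 4, 3) = 1
d (Dana): min(9, 0, 3) = 0
Beta (Kira): max(1, 0) = 1
Dana prefers the lower value; Alpha=4, Beta=1. Beta is better since 1 < 4.

Beta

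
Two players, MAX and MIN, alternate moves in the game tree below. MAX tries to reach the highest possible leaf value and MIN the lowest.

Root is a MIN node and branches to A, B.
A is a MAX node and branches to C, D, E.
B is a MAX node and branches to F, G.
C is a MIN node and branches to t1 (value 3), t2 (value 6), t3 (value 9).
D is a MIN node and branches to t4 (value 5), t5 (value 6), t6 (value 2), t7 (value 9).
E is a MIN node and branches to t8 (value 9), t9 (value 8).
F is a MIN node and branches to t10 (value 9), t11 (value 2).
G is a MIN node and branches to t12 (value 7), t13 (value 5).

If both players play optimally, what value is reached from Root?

C (MIN): min(3, 6, 9) = 3
D (MIN): min(5, 6, 2, 9) = 2
E (MIN): min(9, 8) = 8
A (MAX): max(3, 2, 8) = 8
F (MIN): min(9, 2) = 2
G (MIN): min(7, 5) = 5
B (MAX): max(2, 5) = 5
Root (MIN): min(8, 5) = 5

5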